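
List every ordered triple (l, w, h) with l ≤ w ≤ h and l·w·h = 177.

Iterate l from 1 to ⌊177^(1/3)⌋. For each l dividing 177, iterate w ≥ l with w dividing 177/l, and set h = 177/(l·w).
Triples found (2): (1×1×177), (1×3×59)

(1×1×177), (1×3×59)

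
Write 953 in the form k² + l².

We need to find integers k, l > 0 such that k² + l² = 953.
Trying k = 13: l² = 953 - 13² = 953 - 169 = 784
l = 28
Check: 13² + 28² = 169 + 784 = 953 ✓

953 = 13² + 28²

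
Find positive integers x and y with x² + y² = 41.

We need to find integers x, y > 0 such that x² + y² = 41.
Trying x = 4: y² = 41 - 4² = 41 - 16 = 25
y = 5
Check: 4² + 5² = 16 + 25 = 41 ✓

41 = 4² + 5²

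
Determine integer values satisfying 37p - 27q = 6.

Step 1: Check solvability.
gcd(37, 27) = 1
Since 1 divides 6, solutions exist.

Step 2: Apply extended Euclidean algorithm to find gcd.
We find integers such that 37*x0 + 27*y0 = 1

Step 3: Scale the particular solution.
Multiply by 6/1 = 6:
p = -48, q = -66

Step 4: Verify.
37*(-48) - 27*(-66) = 6 = 6 ✓

p = -48, q = -66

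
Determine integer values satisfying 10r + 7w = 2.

Step 1: Check solvability.
gcd(10, 7) = 1
Since 1 divides 2, solutions exist.

Step 2: Apply extended Euclidean algorithm to find gcd.
We find integers such that 10*x0 + 7*y0 = 1

Step 3: Scale the particular solution.
Multiply by 2/1 = 2:
r = -4, w = 6

Step 4: Verify.
10*(-4) + 7*(6) = 2 = 2 ✓

r = -4, w = 6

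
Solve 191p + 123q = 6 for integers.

Step 1: Check solvability.
gcd(191, 123) = 1
Since 1 divides 6, solutions exist.

Step 2: Apply extended Euclidean algorithm to find gcd.
We find integers such that 191*x0 + 123*y0 = 1

Step 3: Scale the particular solution.
Multiply by 6/1 = 6:
p = 228, q = -354

Step 4: Verify.
191*(228) + 123*(-354) = 6 = 6 ✓

p = 228, q = -354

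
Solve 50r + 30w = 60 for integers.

Step 1: Check solvability.
gcd(50, 30) = 10
Since 10 divides 60, solutions exist.

Step 2: Apply extended Euclidean algorithm to find gcd.
We find integers such that 50*x0 + 30*y0 = 10

Step 3: Scale the particular solution.
Multiply by 60/10 = 6:
r = -6, w = 12

Step 4: Verify.
50*(-6) + 30*(12) = 60 = 60 ✓

r = -6, w = 12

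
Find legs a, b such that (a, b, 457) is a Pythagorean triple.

We need a² + b² = 457² = 208849.
Trying: 425² + 168² = 180625 + 28224 = 208849 ✓

(425, 168, 457)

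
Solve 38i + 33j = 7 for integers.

Step 1: Check solvability.
gcd(38, 33) = 1
Since 1 divides 7, solutions exist.

Step 2: Apply extended Euclidean algorithm to find gcd.
We find integers such that 38*x0 + 33*y0 = 1

Step 3: Scale the particular solution.
Multiply by 7/1 = 7:
i = -91, j = 105

Step 4: Verify.
38*(-91) + 33*(105) = 7 = 7 ✓

i = -91, j = 105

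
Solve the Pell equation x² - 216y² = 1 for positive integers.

We seek the smallest positive integers (x, y) with x² - 216y² = 1, i.e., x² = 216y² + 1.
Try successive y values:
y = 1: x² = 216·1² + 1 = 217, not a perfect square
y = 2: x² = 216·2² + 1 = 865, not a perfect square
y = 3: x² = 216·3² + 1 = 1945, not a perfect square
... continuing the search (or via continued fractions) ...
y = 33: x² = 216·33² + 1 = 235225, x = 485 ✓

Verify: 485² - 216·33² = 235225 - 235224 = 1 ✓

x = 485, y = 33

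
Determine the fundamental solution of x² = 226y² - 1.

We need x² = 226y² - 1. Try successive y:
y = 1: x² = 226·1² - 1 = 225 = 15² ✓
Check: 15² - 226·1² = 225 - 226 = -1 ✓

x = 15, y = 1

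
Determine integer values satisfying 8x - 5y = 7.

Step 1: Check solvability.
gcd(8, 5) = 1
Since 1 divides 7, solutions exist.

Step 2: Apply extended Euclidean algorithm to find gcd.
We find integers such that 8*x0 + 5*y0 = 1

Step 3: Scale the particular solution.
Multiply by 7/1 = 7:
x = 14, y = 21

Step 4: Verify.
8*(14) - 5*(21) = 7 = 7 ✓

x = 14, y = 21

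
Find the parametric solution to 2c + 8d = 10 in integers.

Step 1: Compute gcd(2, 8) = 2.
Since 2 divides 10, solutions exist.

Step 2: Find a particular solution using extended Euclidean algorithm.
We get c₀ = 5, d₀ = 0.
Check: 2*5 + 8*0 = 10 = 10 ✓

Step 3: Write the general solution.
c = 5 + (8/2)t = 5 + 4t
d = 0 - (2/2)t = 0 - 1t
for any integer t.

c = 5 + 4t, d = 0 - 1t for integer t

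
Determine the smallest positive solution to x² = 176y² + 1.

We seek the smallest positive integers (x, y) with x² - 176y² = 1, i.e., x² = 176y² + 1.
Try successive y values:
y = 1: x² = 176·1² + 1 = 177, not a perfect square
y = 2: x² = 176·2² + 1 = 705, not a perfect square
y = 3: x² = 176·3² + 1 = 1585, not a perfect square
... continuing the search (or via continued fractions) ...
y = 15: x² = 176·15² + 1 = 39601, x = 199 ✓

Verify: 199² - 176·15² = 39601 - 39600 = 1 ✓

x = 199, y = 15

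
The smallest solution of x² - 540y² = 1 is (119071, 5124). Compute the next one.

Solutions to x² - Dy² = 1 are generated by powers of (x₀ + y₀√D).
The next solution satisfies x₁ + y₁√540 = (x₀ + y₀√540)², giving:
x₁ = x₀² + 540y₀² = 119071² + 540·5124² = 14177903041 + 14177903040 = 28355806081
y₁ = 2x₀y₀ = 2·119071·5124 = 1220239608

Verify: 28355806081² - 540·1220239608² = 804051738503276578561 - 804051738503276578560 = 1 ✓

x = 28355806081, y = 1220239608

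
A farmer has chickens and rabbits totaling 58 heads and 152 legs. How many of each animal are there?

Let c = chickens, r = rabbits.
Heads: c + r = 58
Legs: 2c + 4r = 152
From the first equation, c = 58 - r. Substitute:
2(58 - r) + 4r = 152
116 + 2r = 152
r = (152 - 116)/2 = 18
c = 58 - 18 = 40

Chickens: 40, Rabbits: 18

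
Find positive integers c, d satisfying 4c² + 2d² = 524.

Try small values of c and check whether (524 - 4c²)/2 is a perfect square.
c = 9: 4·9² = 324, so 2d² = 524 - 324 = 200, giving d² = 100, d = 10.
Check: 4·9² + 2·10² = 324 + 200 = 524 ✓

c = 9, d = 10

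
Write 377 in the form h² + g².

We need to find integers h, g > 0 such that h² + g² = 377.
Trying h = 4: g² = 377 - 4² = 377 - 16 = 361
g = 19
Check: 4² + 19² = 16 + 361 = 377 ✓

377 = 4² + 19²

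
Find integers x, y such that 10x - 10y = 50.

Step 1: Check solvability.
gcd(10, 10) = 10
Since 10 divides 50, solutions exist.

Step 2: Apply extended Euclidean algorithm to find gcd.
We find integers such that 10*x0 + 10*y0 = 10

Step 3: Scale the particular solution.
Multiply by 50/10 = 5:
x = 0, y = -5

Step 4: Verify.
10*(0) - 10*(-5) = 50 = 50 ✓

x = 0, y = -5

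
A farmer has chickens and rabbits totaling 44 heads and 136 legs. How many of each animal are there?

Let c = chickens, r = rabbits.
Heads: c + r = 44
Legs: 2c + 4r = 136
From the first equation, c = 44 - r. Substitute:
2(44 - r) + 4r = 136
88 + 2r = 136
r = (136 - 88)/2 = 24
c = 44 - 24 = 20

Chickens: 20, Rabbits: 24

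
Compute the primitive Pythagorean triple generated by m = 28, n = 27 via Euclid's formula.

a = m² - n² = 784 - 729 = 55
b = 2mn = 2·28·27 = 1512
c = m² + n² = 784 + 729 = 1513
Verify: 55² + 1512² = 3025 + 2286144 = 2289169 = 1513² ✓

(55, 1512, 1513)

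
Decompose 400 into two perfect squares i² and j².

We need to find integers i, j > 0 such that i² + j² = 400.
Trying i = 12: j² = 400 - 12² = 400 - 144 = 256
j = 16
Check: 12² + 16² = 144 + 256 = 400 ✓

400 = 12² + 16²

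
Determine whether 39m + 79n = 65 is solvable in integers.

Step 1: Compute gcd(39, 79).
gcd(39, 79) = 1

Step 2: Check divisibility.
Does 1 divide 65? 65 = 1 x 65, so yes.

By the theorem on linear Diophantine equations, 39m + 79n = 65 has integer solutions if and only if gcd(39, 79) divides 65. Since 1 | 65, solutions exist.

Yes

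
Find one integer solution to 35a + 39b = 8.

Step 1: Check solvability.
gcd(35, 39) = 1
Since 1 divides 8, solutions exist.

Step 2: Apply extended Euclidean algorithm to find gcd.
We find integers such that 35*x0 + 39*y0 = 1

Step 3: Scale the particular solution.
Multiply by 8/1 = 8:
a = -80, b = 72

Step 4: Verify.
35*(-80) + 39*(72) = 8 = 8 ✓

a = -80, b = 72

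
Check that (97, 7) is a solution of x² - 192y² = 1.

Compute x² = 97² = 9409
Compute 192y² = 192·7² = 192·49 = 9408
x² - 192y² = 9409 - 9408 = 1
Since this equals 1, (97, 7) is a solution.

Yes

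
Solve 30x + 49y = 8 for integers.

Step 1: Check solvability.
gcd(30, 49) = 1
Since 1 divides 8, solutions exist.

Step 2: Apply extended Euclidean algorithm to find gcd.
We find integers such that 30*x0 + 49*y0 = 1

Step 3: Scale the particular solution.
Multiply by 8/1 = 8:
x = 144, y = -88

Step 4: Verify.
30*(144) + 49*(-88) = 8 = 8 ✓

x = 144, y = -88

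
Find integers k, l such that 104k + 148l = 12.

Step 1: Check solvability.
gcd(104, 148) = 4
Since 4 divides 12, solutions exist.

Step 2: Apply extended Euclidean algorithm to find gcd.
We find integers such that 104*x0 + 148*y0 = 4

Step 3: Scale the particular solution.
Multiply by 12/4 = 3:
k = 30, l = -21

Step 4: Verify.
104*(30) + 148*(-21) = 12 = 12 ✓

k = 30, l = -21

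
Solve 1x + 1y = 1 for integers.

Step 1: Check solvability.
gcd(1, 1) = 1
Since 1 divides 1, solutions exist.

Step 2: Apply extended Euclidean algorithm to find gcd.
We find integers such that 1*x0 + 1*y0 = 1

Step 3: Scale the particular solution.
Multiply by 1/1 = 1:
x = 0, y = 1

Step 4: Verify.
1*(0) + 1*(1) = 1 = 1 ✓

x = 0, y = 1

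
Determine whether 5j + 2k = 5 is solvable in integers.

Step 1: Compute gcd(5, 2).
gcd(5, 2) = 1

Step 2: Check divisibility.
Does 1 divide 5? 5 = 1 x 5, so yes.

By the theorem on linear Diophantine equations, 5j + 2k = 5 has integer solutions if and only if gcd(5, 2) divides 5. Since 1 | 5, solutions exist.

Yes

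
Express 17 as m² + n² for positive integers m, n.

We need to find integers m, n > 0 such that m² + n² = 17.
Trying m = 1: n² = 17 - 1² = 17 - 1 = 16
n = 4
Check: 1² + 4² = 1 + 16 = 17 ✓

17 = 1² + 4²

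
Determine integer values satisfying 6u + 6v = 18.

Step 1: Check solvability.
gcd(6, 6) = 6
Since 6 divides 18, solutions exist.

Step 2: Apply extended Euclidean algorithm to find gcd.
We find integers such that 6*x0 + 6*y0 = 6

Step 3: Scale the particular solution.
Multiply by 18/6 = 3:
u = 0, v = 3

Step 4: Verify.
6*(0) + 6*(3) = 18 = 18 ✓

u = 0, v = 3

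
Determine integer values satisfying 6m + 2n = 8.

Step 1: Check solvability.
gcd(6, 2) = 2
Since 2 divides 8, solutions exist.

Step 2: Apply extended Euclidean algorithm to find gcd.
We find integers such that 6*x0 + 2*y0 = 2

Step 3: Scale the particular solution.
Multiply by 8/2 = 4:
m = 0, n = 4

Step 4: Verify.
6*(0) + 2*(4) = 8 = 8 ✓

m = 0, n = 4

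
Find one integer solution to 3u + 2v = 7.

Step 1: Check solvability.
gcd(3, 2) = 1
Since 1 divides 7, solutions exist.

Step 2: Apply extended Euclidean algorithm to find gcd.
We find integers such that 3*x0 + 2*y0 = 1

Step 3: Scale the particular solution.
Multiply by 7/1 = 7:
u = 7, v = -7

Step 4: Verify.
3*(7) + 2*(-7) = 7 = 7 ✓

u = 7, v = -7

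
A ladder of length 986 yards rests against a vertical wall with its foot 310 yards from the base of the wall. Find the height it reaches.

The ladder, wall, and ground form a right triangle with hypotenuse 986 and one leg 310.
By the Pythagorean theorem: h² = 986² - 310² = 972196 - 96100 = 876096
h = √876096 = 936 yards

936 yards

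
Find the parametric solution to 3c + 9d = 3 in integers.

Step 1: Compute gcd(3, 9) = 3.
Since 3 divides 3, solutions exist.

Step 2: Find a particular solution using extended Euclidean algorithm.
We get c₀ = 1, d₀ = 0.
Check: 3*1 + 9*0 = 3 = 3 ✓

Step 3: Write the general solution.
c = 1 + (9/3)t = 1 + 3t
d = 0 - (3/3)t = 0 - 1t
for any integer t.

c = 1 + 3t, d = 0 - 1t for integer t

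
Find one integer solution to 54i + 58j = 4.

Step 1: Check solvability.
gcd(54, 58) = 2
Since 2 divides 4, solutions exist.

Step 2: Apply extended Euclidean algorithm to find gcd.
We find integers such that 54*x0 + 58*y0 = 2

Step 3: Scale the particular solution.
Multiply by 4/2 = 2:
i = 28, j = -26

Step 4: Verify.
54*(28) + 58*(-26) = 4 = 4 ✓

i = 28, j = -26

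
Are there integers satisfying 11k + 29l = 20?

Step 1: Compute gcd(11, 29).
gcd(11, 29) = 1

Step 2: Check divisibility.
Does 1 divide 20? 20 = 1 x 20, so yes.

By the theorem on linear Diophantine equations, 11k + 29l = 20 has integer solutions if and only if gcd(11, 29) divides 20. Since 1 | 20, solutions exist.

Yes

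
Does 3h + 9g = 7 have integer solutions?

Step 1: Compute gcd(3, 9).
gcd(3, 9) = 3

Step 2: Check divisibility.
Does 3 divide 7? 7 = 3 x 2 + 1, so no.

By the theorem on linear Diophantine equations, 3h + 9g = 7 has integer solutions if and only if gcd(3, 9) divides 7. Since 3 does not divide 7, no solutions exist.

No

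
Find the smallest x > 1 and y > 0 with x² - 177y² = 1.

We seek the smallest positive integers (x, y) with x² - 177y² = 1, i.e., x² = 177y² + 1.
Try successive y values:
y = 1: x² = 177·1² + 1 = 178, not a perfect square
y = 2: x² = 177·2² + 1 = 709, not a perfect square
y = 3: x² = 177·3² + 1 = 1594, not a perfect square
... continuing the search (or via continued fractions) ...
y = 4692: x² = 177·4692² + 1 = 3896630929, x = 62423 ✓

Verify: 62423² - 177·4692² = 3896630929 - 3896630928 = 1 ✓

x = 62423, y = 4692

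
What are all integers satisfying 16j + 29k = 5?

Step 1: Compute gcd(16, 29) = 1.
Since 1 divides 5, solutions exist.

Step 2: Find a particular solution using extended Euclidean algorithm.
We get j₀ = -45, k₀ = 25.
Check: 16*-45 + 29*25 = 5 = 5 ✓

Step 3: Write the general solution.
j = -45 + (29/1)t = -45 + 29t
k = 25 - (16/1)t = 25 - 16t
for any integer t.

j = -45 + 29t, k = 25 - 16t for integer t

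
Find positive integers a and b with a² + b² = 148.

We need to find integers a, b > 0 such that a² + b² = 148.
Trying a = 2: b² = 148 - 2² = 148 - 4 = 144
b = 12
Check: 2² + 12² = 4 + 144 = 148 ✓

148 = 2² + 12²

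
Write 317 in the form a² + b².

We need to find integers a, b > 0 such that a² + b² = 317.
Trying a = 11: b² = 317 - 11² = 317 - 121 = 196
b = 14
Check: 11² + 14² = 121 + 196 = 317 ✓

317 = 11² + 14²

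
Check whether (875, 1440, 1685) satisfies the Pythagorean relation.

Compute a² + b²:
875² + 1440² = 765625 + 2073600 = 2839225
Compute c²:
1685² = 2839225
Since 2839225 = 2839225, it is a Pythagorean triple.

Yes, it is a Pythagorean triple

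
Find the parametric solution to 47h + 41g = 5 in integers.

Step 1: Compute gcd(47, 41) = 1.
Since 1 divides 5, solutions exist.

Step 2: Find a particular solution using extended Euclidean algorithm.
We get h₀ = 35, g₀ = -40.
Check: 47*35 + 41*-40 = 5 = 5 ✓

Step 3: Write the general solution.
h = 35 + (41/1)t = 35 + 41t
g = -40 - (47/1)t = -40 - 47t
for any integer t.

h = 35 + 41t, g = -40 - 47t for integer t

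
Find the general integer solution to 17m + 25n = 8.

Step 1: Compute gcd(17, 25) = 1.
Since 1 divides 8, solutions exist.

Step 2: Find a particular solution using extended Euclidean algorithm.
We get m₀ = 24, n₀ = -16.
Check: 17*24 + 25*-16 = 8 = 8 ✓

Step 3: Write the general solution.
m = 24 + (25/1)t = 24 + 25t
n = -16 - (17/1)t = -16 - 17t
for any integer t.

m = 24 + 25t, n = -16 - 17t for integer t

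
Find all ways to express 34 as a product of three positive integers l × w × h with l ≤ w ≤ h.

Iterate l from 1 to ⌊34^(1/3)⌋. For each l dividing 34, iterate w ≥ l with w dividing 34/l, and set h = 34/(l·w).
Triples found (2): (1×1×34), (1×2×17)

(1×1×34), (1×2×17)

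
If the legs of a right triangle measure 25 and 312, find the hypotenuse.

c² = a² + b² = 25² + 312² = 625 + 97344 = 97969
c = 313

313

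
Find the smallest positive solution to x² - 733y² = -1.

We need x² = 733y² - 1. Try successive y:
y = 1: x² = 733·1² - 1 = 732, not a perfect square
y = 2: x² = 733·2² - 1 = 2931, not a perfect square
y = 3: x² = 733·3² - 1 = 6596, not a perfect square
...
y = 365: x² = 733·365² - 1 = 97653924 = 9882² ✓
Check: 9882² - 733·365² = 97653924 - 97653925 = -1 ✓

x = 9882, y = 365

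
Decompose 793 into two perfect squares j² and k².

We need to find integers j, k > 0 such that j² + k² = 793.
Trying j = 3: k² = 793 - 3² = 793 - 9 = 784
k = 28
Check: 3² + 28² = 9 + 784 = 793 ✓

793 = 3² + 28²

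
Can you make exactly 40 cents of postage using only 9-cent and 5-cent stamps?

We need non-negative x, y with 9x + 5y = 40.
gcd(9, 5) = 1 divides 40, so integer solutions exist.
Search for a non-negative one: x = 0 gives 5y = 40 - 0 = 40, so y = 8.
Check: 9·0 + 5·8 = 40 ✓

Yes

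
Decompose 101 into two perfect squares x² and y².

We need to find integers x, y > 0 such that x² + y² = 101.
Trying x = 1: y² = 101 - 1² = 101 - 1 = 100
y = 10
Check: 1² + 10² = 1 + 100 = 101 ✓

101 = 1² + 10²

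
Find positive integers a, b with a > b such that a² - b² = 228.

Factor: a² - b² = (a+b)(a-b) = 228.
We need two factors of 228 with the same parity.
Use a+b = 114 and a-b = 2 (product 114·2 = 228).
Adding: 2a = 116, so a = 58.
Subtracting: 2b = 112, so b = 56.
Check: 58² - 56² = 3364 - 3136 = 228 ✓

a = 58, b = 56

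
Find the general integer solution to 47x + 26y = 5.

Step 1: Compute gcd(47, 26) = 1.
Since 1 divides 5, solutions exist.

Step 2: Find a particular solution using extended Euclidean algorithm.
We get x₀ = 25, y₀ = -45.
Check: 47*25 + 26*-45 = 5 = 5 ✓

Step 3: Write the general solution.
x = 25 + (26/1)t = 25 + 26t
y = -45 - (47/1)t = -45 - 47t
for any integer t.

x = 25 + 26t, y = -45 - 47t for integer t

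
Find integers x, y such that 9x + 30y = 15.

Step 1: Check solvability.
gcd(9, 30) = 3
Since 3 divides 15, solutions exist.

Step 2: Apply extended Euclidean algorithm to find gcd.
We find integers such that 9*x0 + 30*y0 = 3

Step 3: Scale the particular solution.
Multiply by 15/3 = 5:
x = -15, y = 5

Step 4: Verify.
9*(-15) + 30*(5) = 15 = 15 ✓

x = -15, y = 5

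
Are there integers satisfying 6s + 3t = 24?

Step 1: Compute gcd(6, 3).
gcd(6, 3) = 3

Step 2: Check divisibility.
Does 3 divide 24? 24 = 3 x 8, so yes.

By the theorem on linear Diophantine equations, 6s + 3t = 24 has integer solutions if and only if gcd(6, 3) divides 24. Since 3 | 24, solutions exist.

Yes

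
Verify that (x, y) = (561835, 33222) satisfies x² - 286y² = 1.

Compute x² = 561835² = 315658567225
Compute 286y² = 286·33222² = 286·1103701284 = 315658567224
x² - 286y² = 315658567225 - 315658567224 = 1
Since this equals 1, (561835, 33222) is a solution.

Yes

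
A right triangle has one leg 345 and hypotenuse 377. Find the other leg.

b² = c² - a² = 142129 - 119025 = 23104
b = 152

152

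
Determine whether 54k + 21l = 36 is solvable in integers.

Step 1: Compute gcd(54, 21).
gcd(54, 21) = 3

Step 2: Check divisibility.
Does 3 divide 36? 36 = 3 x 12, so yes.

By the theorem on linear Diophantine equations, 54k + 21l = 36 has integer solutions if and only if gcd(54, 21) divides 36. Since 3 | 36, solutions exist.

Yes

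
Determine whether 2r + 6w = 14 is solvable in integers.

Step 1: Compute gcd(2, 6).
gcd(2, 6) = 2

Step 2: Check divisibility.
Does 2 divide 14? 14 = 2 x 7, so yes.

By the theorem on linear Diophantine equations, 2r + 6w = 14 has integer solutions if and only if gcd(2, 6) divides 14. Since 2 | 14, solutions exist.

Yes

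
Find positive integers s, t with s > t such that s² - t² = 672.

Factor: s² - t² = (s+t)(s-t) = 672.
We need two factors of 672 with the same parity.
Use s+t = 336 and s-t = 2 (product 336·2 = 672).
Adding: 2s = 338, so s = 169.
Subtracting: 2t = 334, so t = 167.
Check: 169² - 167² = 28561 - 27889 = 672 ✓

s = 169, t = 167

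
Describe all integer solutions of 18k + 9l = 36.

Step 1: Compute gcd(18, 9) = 9.
Since 9 divides 36, solutions exist.

Step 2: Find a particular solution using extended Euclidean algorithm.
We get k₀ = 0, l₀ = 4.
Check: 18*0 + 9*4 = 36 = 36 ✓

Step 3: Write the general solution.
k = 0 + (9/9)t = 0 + 1t
l = 4 - (18/9)t = 4 - 2t
for any integer t.

k = 0 + 1t, l = 4 - 2t for integer t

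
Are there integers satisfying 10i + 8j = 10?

Step 1: Compute gcd(10, 8).
gcd(10, 8) = 2

Step 2: Check divisibility.
Does 2 divide 10? 10 = 2 x 5, so yes.

By the theorem on linear Diophantine equations, 10i + 8j = 10 has integer solutions if and only if gcd(10, 8) divides 10. Since 2 | 10, solutions exist.

Yes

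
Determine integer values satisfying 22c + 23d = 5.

Step 1: Check solvability.
gcd(22, 23) = 1
Since 1 divides 5, solutions exist.

Step 2: Apply extended Euclidean algorithm to find gcd.
We find integers such that 22*x0 + 23*y0 = 1

Step 3: Scale the particular solution.
Multiply by 5/1 = 5:
c = -5, d = 5

Step 4: Verify.
22*(-5) + 23*(5) = 5 = 5 ✓

c = -5, d = 5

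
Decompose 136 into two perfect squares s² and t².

We need to find integers s, t > 0 such that s² + t² = 136.
Trying s = 6: t² = 136 - 6² = 136 - 36 = 100
t = 10
Check: 6² + 10² = 36 + 100 = 136 ✓

136 = 6² + 10²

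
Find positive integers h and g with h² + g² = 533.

We need to find integers h, g > 0 such that h² + g² = 533.
Trying h = 2: g² = 533 - 2² = 533 - 4 = 529
g = 23
Check: 2² + 23² = 4 + 529 = 533 ✓

533 = 2² + 23²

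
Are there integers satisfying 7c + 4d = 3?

Step 1: Compute gcd(7, 4).
gcd(7, 4) = 1

Step 2: Check divisibility.
Does 1 divide 3? 3 = 1 x 3, so yes.

By the theorem on linear Diophantine equations, 7c + 4d = 3 has integer solutions if and only if gcd(7, 4) divides 3. Since 1 | 3, solutions exist.

Yes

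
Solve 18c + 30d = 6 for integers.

Step 1: Check solvability.
gcd(18, 30) = 6
Since 6 divides 6, solutions exist.

Step 2: Apply extended Euclidean algorithm to find gcd.
We find integers such that 18*x0 + 30*y0 = 6

Step 3: Scale the particular solution.
Multiply by 6/6 = 1:
c = 2, d = -1

Step 4: Verify.
18*(2) + 30*(-1) = 6 = 6 ✓

c = 2, d = -1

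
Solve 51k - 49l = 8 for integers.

Step 1: Check solvability.
gcd(51, 49) = 1
Since 1 divides 8, solutions exist.

Step 2: Apply extended Euclidean algorithm to find gcd.
We find integers such that 51*x0 + 49*y0 = 1

Step 3: Scale the particular solution.
Multiply by 8/1 = 8:
k = -192, l = -200

Step 4: Verify.
51*(-192) - 49*(-200) = 8 = 8 ✓

k = -192, l = -200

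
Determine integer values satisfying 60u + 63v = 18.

Step 1: Check solvability.
gcd(60, 63) = 3
Since 3 divides 18, solutions exist.

Step 2: Apply extended Euclidean algorithm to find gcd.
We find integers such that 60*x0 + 63*y0 = 3

Step 3: Scale the particular solution.
Multiply by 18/3 = 6:
u = -6, v = 6

Step 4: Verify.
60*(-6) + 63*(6) = 18 = 18 ✓

u = -6, v = 6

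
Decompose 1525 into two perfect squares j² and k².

We need to find integers j, k > 0 such that j² + k² = 1525.
Trying j = 2: k² = 1525 - 2² = 1525 - 4 = 1521
k = 39
Check: 2² + 39² = 4 + 1521 = 1525 ✓

1525 = 2² + 39²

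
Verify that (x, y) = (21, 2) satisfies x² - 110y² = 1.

Compute x² = 21² = 441
Compute 110y² = 110·2² = 110·4 = 440
x² - 110y² = 441 - 440 = 1
Since this equals 1, (21, 2) is a solution.

Yes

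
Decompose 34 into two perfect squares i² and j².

We need to find integers i, j > 0 such that i² + j² = 34.
Trying i = 3: j² = 34 - 3² = 34 - 9 = 25
j = 5
Check: 3² + 5² = 9 + 25 = 34 ✓

34 = 3² + 5²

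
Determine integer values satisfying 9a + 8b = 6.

Step 1: Check solvability.
gcd(9, 8) = 1
Since 1 divides 6, solutions exist.

Step 2: Apply extended Euclidean algorithm to find gcd.
We find integers such that 9*x0 + 8*y0 = 1

Step 3: Scale the particular solution.
Multiply by 6/1 = 6:
a = 6, b = -6

Step 4: Verify.
9*(6) + 8*(-6) = 6 = 6 ✓

a = 6, b = -6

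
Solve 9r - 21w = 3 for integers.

Step 1: Check solvability.
gcd(9, 21) = 3
Since 3 divides 3, solutions exist.

Step 2: Apply extended Euclidean algorithm to find gcd.
We find integers such that 9*x0 + 21*y0 = 3

Step 3: Scale the particular solution.
Multiply by 3/3 = 1:
r = -2, w = -1

Step 4: Verify.
9*(-2) - 21*(-1) = 3 = 3 ✓

r = -2, w = -1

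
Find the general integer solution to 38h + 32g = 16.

Step 1: Compute gcd(38, 32) = 2.
Since 2 divides 16, solutions exist.

Step 2: Find a particular solution using extended Euclidean algorithm.
We get h₀ = -40, g₀ = 48.
Check: 38*-40 + 32*48 = 16 = 16 ✓

Step 3: Write the general solution.
h = -40 + (32/2)t = -40 + 16t
g = 48 - (38/2)t = 48 - 19t
for any integer t.

h = -40 + 16t, g = 48 - 19t for integer t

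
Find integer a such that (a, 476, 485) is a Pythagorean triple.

a² = c² - b² = 485² - 476² = 235225 - 226576 = 8649
a = sqrt(8649) = 93

93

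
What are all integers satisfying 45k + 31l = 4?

Step 1: Compute gcd(45, 31) = 1.
Since 1 divides 4, solutions exist.

Step 2: Find a particular solution using extended Euclidean algorithm.
We get k₀ = -44, l₀ = 64.
Check: 45*-44 + 31*64 = 4 = 4 ✓

Step 3: Write the general solution.
k = -44 + (31/1)t = -44 + 31t
l = 64 - (45/1)t = 64 - 45t
for any integer t.

k = -44 + 31t, l = 64 - 45t for integer t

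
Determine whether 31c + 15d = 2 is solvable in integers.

Step 1: Compute gcd(31, 15).
gcd(31, 15) = 1

Step 2: Check divisibility.
Does 1 divide 2? 2 = 1 x 2, so yes.

By the theorem on linear Diophantine equations, 31c + 15d = 2 has integer solutions if and only if gcd(31, 15) divides 2. Since 1 | 2, solutions exist.

Yes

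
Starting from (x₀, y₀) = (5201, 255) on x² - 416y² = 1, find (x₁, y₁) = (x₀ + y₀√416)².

Solutions to x² - Dy² = 1 are generated by powers of (x₀ + y₀√D).
The next solution satisfies x₁ + y₁√416 = (x₀ + y₀√416)², giving:
x₁ = x₀² + 416y₀² = 5201² + 416·255² = 27050401 + 27050400 = 54100801
y₁ = 2x₀y₀ = 2·5201·255 = 2652510

Verify: 54100801² - 416·2652510² = 2926896668841601 - 2926896668841600 = 1 ✓

x = 54100801, y = 2652510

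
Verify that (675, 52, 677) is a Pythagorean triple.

Compute a² + b² = 675² + 52² = 455625 + 2704 = 458329
Compute c² = 677² = 458329
Since 458329 = 458329, confirmed.

Yes, it is a Pythagorean triple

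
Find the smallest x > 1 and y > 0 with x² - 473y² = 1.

We seek the smallest positive integers (x, y) with x² - 473y² = 1, i.e., x² = 473y² + 1.
Try successive y values:
y = 1: x² = 473·1² + 1 = 474, not a perfect square
y = 2: x² = 473·2² + 1 = 1893, not a perfect square
y = 3: x² = 473·3² + 1 = 4258, not a perfect square
... continuing the search (or via continued fractions) ...
y = 4: x² = 473·4² + 1 = 7569, x = 87 ✓

Verify: 87² - 473·4² = 7569 - 7568 = 1 ✓

x = 87, y = 4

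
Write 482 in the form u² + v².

We need to find integers u, v > 0 such that u² + v² = 482.
Trying u = 11: v² = 482 - 11² = 482 - 121 = 361
v = 19
Check: 11² + 19² = 121 + 361 = 482 ✓

482 = 11² + 19²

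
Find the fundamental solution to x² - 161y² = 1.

We seek the smallest positive integers (x, y) with x² - 161y² = 1, i.e., x² = 161y² + 1.
Try successive y values:
y = 1: x² = 161·1² + 1 = 162, not a perfect square
y = 2: x² = 161·2² + 1 = 645, not a perfect square
y = 3: x² = 161·3² + 1 = 1450, not a perfect square
... continuing the search (or via continued fractions) ...
y = 928: x² = 161·928² + 1 = 138650625, x = 11775 ✓

Verify: 11775² - 161·928² = 138650625 - 138650624 = 1 ✓

x = 11775, y = 928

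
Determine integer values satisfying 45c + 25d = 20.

Step 1: Check solvability.
gcd(45, 25) = 5
Since 5 divides 20, solutions exist.

Step 2: Apply extended Euclidean algorithm to find gcd.
We find integers such that 45*x0 + 25*y0 = 5

Step 3: Scale the particular solution.
Multiply by 20/5 = 4:
c = -4, d = 8

Step 4: Verify.
45*(-4) + 25*(8) = 20 = 20 ✓

c = -4, d = 8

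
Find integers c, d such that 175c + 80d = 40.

Step 1: Check solvability.
gcd(175, 80) = 5
Since 5 divides 40, solutions exist.

Step 2: Apply extended Euclidean algorithm to find gcd.
We find integers such that 175*x0 + 80*y0 = 5

Step 3: Scale the particular solution.
Multiply by 40/5 = 8:
c = -40, d = 88

Step 4: Verify.
175*(-40) + 80*(88) = 40 = 40 ✓

c = -40, d = 88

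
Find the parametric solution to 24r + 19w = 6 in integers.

Step 1: Compute gcd(24, 19) = 1.
Since 1 divides 6, solutions exist.

Step 2: Find a particular solution using extended Euclidean algorithm.
We get r₀ = 24, w₀ = -30.
Check: 24*24 + 19*-30 = 6 = 6 ✓

Step 3: Write the general solution.
r = 24 + (19/1)t = 24 + 19t
w = -30 - (24/1)t = -30 - 24t
for any integer t.

r = 24 + 19t, w = -30 - 24t for integer t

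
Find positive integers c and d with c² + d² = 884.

We need to find integers c, d > 0 such that c² + d² = 884.
Trying c = 10: d² = 884 - 10² = 884 - 100 = 784
d = 28
Check: 10² + 28² = 100 + 784 = 884 ✓

884 = 10² + 28²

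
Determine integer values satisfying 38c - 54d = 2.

Step 1: Check solvability.
gcd(38, 54) = 2
Since 2 divides 2, solutions exist.

Step 2: Apply extended Euclidean algorithm to find gcd.
We find integers such that 38*x0 + 54*y0 = 2

Step 3: Scale the particular solution.
Multiply by 2/2 = 1:
c = 10, d = 7

Step 4: Verify.
38*(10) - 54*(7) = 2 = 2 ✓

c = 10, d = 7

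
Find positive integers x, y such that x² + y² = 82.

Search for x with 82 - x² a perfect square.
x = 1: 82 - 1² = 82 - 1 = 81 = 9² ✓
So x = 1, y = 9.

x = 1, y = 9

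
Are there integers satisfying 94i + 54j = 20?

Step 1: Compute gcd(94, 54).
gcd(94, 54) = 2

Step 2: Check divisibility.
Does 2 divide 20? 20 = 2 x 10, so yes.

By the theorem on linear Diophantine equations, 94i + 54j = 20 has integer solutions if and only if gcd(94, 54) divides 20. Since 2 | 20, solutions exist.

Yes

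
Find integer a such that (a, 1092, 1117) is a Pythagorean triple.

a² = c² - b² = 1117² - 1092² = 1247689 - 1192464 = 55225
a = sqrt(55225) = 235

235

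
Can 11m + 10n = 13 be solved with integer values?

Step 1: Compute gcd(11, 10).
gcd(11, 10) = 1

Step 2: Check divisibility.
Does 1 divide 13? 13 = 1 x 13, so yes.

By the theorem on linear Diophantine equations, 11m + 10n = 13 has integer solutions if and only if gcd(11, 10) divides 13. Since 1 | 13, solutions exist.

Yes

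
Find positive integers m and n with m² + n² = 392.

We need to find integers m, n > 0 such that m² + n² = 392.
Trying m = 14: n² = 392 - 14² = 392 - 196 = 196
n = 14
Check: 14² + 14² = 196 + 196 = 392 ✓

392 = 14² + 14²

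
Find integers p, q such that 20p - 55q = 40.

Step 1: Check solvability.
gcd(20, 55) = 5
Since 5 divides 40, solutions exist.

Step 2: Apply extended Euclidean algorithm to find gcd.
We find integers such that 20*x0 + 55*y0 = 5

Step 3: Scale the particular solution.
Multiply by 40/5 = 8:
p = 24, q = 8

Step 4: Verify.
20*(24) - 55*(8) = 40 = 40 ✓

p = 24, q = 8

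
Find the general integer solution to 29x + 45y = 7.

Step 1: Compute gcd(29, 45) = 1.
Since 1 divides 7, solutions exist.

Step 2: Find a particular solution using extended Euclidean algorithm.
We get x₀ = 98, y₀ = -63.
Check: 29*98 + 45*-63 = 7 = 7 ✓

Step 3: Write the general solution.
x = 98 + (45/1)t = 98 + 45t
y = -63 - (29/1)t = -63 - 29t
for any integer t.

x = 98 + 45t, y = -63 - 29t for integer t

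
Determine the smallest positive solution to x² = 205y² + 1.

We seek the smallest positive integers (x, y) with x² - 205y² = 1, i.e., x² = 205y² + 1.
Try successive y values:
y = 1: x² = 205·1² + 1 = 206, not a perfect square
y = 2: x² = 205·2² + 1 = 821, not a perfect square
y = 3: x² = 205·3² + 1 = 1846, not a perfect square
... continuing the search (or via continued fractions) ...
y = 2772: x² = 205·2772² + 1 = 1575216721, x = 39689 ✓

Verify: 39689² - 205·2772² = 1575216721 - 1575216720 = 1 ✓

x = 39689, y = 2772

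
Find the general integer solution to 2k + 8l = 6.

Step 1: Compute gcd(2, 8) = 2.
Since 2 divides 6, solutions exist.

Step 2: Find a particular solution using extended Euclidean algorithm.
We get k₀ = 3, l₀ = 0.
Check: 2*3 + 8*0 = 6 = 6 ✓

Step 3: Write the general solution.
k = 3 + (8/2)t = 3 + 4t
l = 0 - (2/2)t = 0 - 1t
for any integer t.

k = 3 + 4t, l = 0 - 1t for integer t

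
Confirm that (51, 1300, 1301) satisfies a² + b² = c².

Compute a² + b² = 51² + 1300² = 2601 + 1690000 = 1692601
Compute c² = 1301² = 1692601
Since 1692601 = 1692601, confirmed.

Yes, it is a Pythagorean triple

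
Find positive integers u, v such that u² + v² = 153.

Search for u with 153 - u² a perfect square.
u = 3: 153 - 3² = 153 - 9 = 144 = 12² ✓
So u = 3, v = 12.

u = 3, v = 12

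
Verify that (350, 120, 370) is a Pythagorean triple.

Compute a² + b² = 350² + 120² = 122500 + 14400 = 136900
Compute c² = 370² = 136900
Since 136900 = 136900, confirmed.

Yes, it is a Pythagorean triple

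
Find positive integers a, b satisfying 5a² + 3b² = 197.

Try small values of a and check whether (197 - 5a²)/3 is a perfect square.
a = 1: 5·1² = 5, so 3b² = 197 - 5 = 192, giving b² = 64, b = 8.
Check: 5·1² + 3·8² = 5 + 192 = 197 ✓

a = 1, b = 8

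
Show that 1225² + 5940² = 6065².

Compute a² + b² = 1225² + 5940² = 1500625 + 35283600 = 36784225
Compute c² = 6065² = 36784225
Since 36784225 = 36784225, confirmed.

Yes, it is a Pythagorean triple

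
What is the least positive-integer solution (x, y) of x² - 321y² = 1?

We seek the smallest positive integers (x, y) with x² - 321y² = 1, i.e., x² = 321y² + 1.
Try successive y values:
y = 1: x² = 321·1² + 1 = 322, not a perfect square
y = 2: x² = 321·2² + 1 = 1285, not a perfect square
y = 3: x² = 321·3² + 1 = 2890, not a perfect square
... continuing the search (or via continued fractions) ...
y = 12: x² = 321·12² + 1 = 46225, x = 215 ✓

Verify: 215² - 321·12² = 46225 - 46224 = 1 ✓

x = 215, y = 12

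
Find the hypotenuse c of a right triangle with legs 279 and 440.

c² = a² + b² = 279² + 440² = 77841 + 193600 = 271441
c = 521

521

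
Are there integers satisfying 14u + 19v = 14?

Step 1: Compute gcd(14, 19).
gcd(14, 19) = 1

Step 2: Check divisibility.
Does 1 divide 14? 14 = 1 x 14, so yes.

By the theorem on linear Diophantine equations, 14u + 19v = 14 has integer solutions if and only if gcd(14, 19) divides 14. Since 1 | 14, solutions exist.

Yes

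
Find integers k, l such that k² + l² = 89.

We need to find integers k, l > 0 such that k² + l² = 89.
Trying k = 5: l² = 89 - 5² = 89 - 25 = 64
l = 8
Check: 5² + 8² = 25 + 64 = 89 ✓

89 = 5² + 8²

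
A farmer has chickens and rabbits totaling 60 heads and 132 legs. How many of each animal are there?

Let c = chickens, r = rabbits.
Heads: c + r = 60
Legs: 2c + 4r = 132
From the first equation, c = 60 - r. Substitute:
2(60 - r) + 4r = 132
120 + 2r = 132
r = (132 - 120)/2 = 6
c = 60 - 6 = 54

Chickens: 54, Rabbits: 6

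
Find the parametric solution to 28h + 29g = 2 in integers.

Step 1: Compute gcd(28, 29) = 1.
Since 1 divides 2, solutions exist.

Step 2: Find a particular solution using extended Euclidean algorithm.
We get h₀ = -2, g₀ = 2.
Check: 28*-2 + 29*2 = 2 = 2 ✓

Step 3: Write the general solution.
h = -2 + (29/1)t = -2 + 29t
g = 2 - (28/1)t = 2 - 28t
for any integer t.

h = -2 + 29t, g = 2 - 28t for integer t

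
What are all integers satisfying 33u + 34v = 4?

Step 1: Compute gcd(33, 34) = 1.
Since 1 divides 4, solutions exist.

Step 2: Find a particular solution using extended Euclidean algorithm.
We get u₀ = -4, v₀ = 4.
Check: 33*-4 + 34*4 = 4 = 4 ✓

Step 3: Write the general solution.
u = -4 + (34/1)t = -4 + 34t
v = 4 - (33/1)t = 4 - 33t
for any integer t.

u = -4 + 34t, v = 4 - 33t for integer t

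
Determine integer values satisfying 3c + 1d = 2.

Step 1: Check solvability.
gcd(3, 1) = 1
Since 1 divides 2, solutions exist.

Step 2: Apply extended Euclidean algorithm to find gcd.
We find integers such that 3*x0 + 1*y0 = 1

Step 3: Scale the particular solution.
Multiply by 2/1 = 2:
c = 0, d = 2

Step 4: Verify.
3*(0) + 1*(2) = 2 = 2 ✓

c = 0, d = 2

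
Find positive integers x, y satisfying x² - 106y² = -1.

We need x² = 106y² - 1. Try successive y:
y = 1: x² = 106·1² - 1 = 105, not a perfect square
y = 2: x² = 106·2² - 1 = 423, not a perfect square
y = 3: x² = 106·3² - 1 = 953, not a perfect square
...
y = 389: x² = 106·389² - 1 = 16040025 = 4005² ✓
Check: 4005² - 106·389² = 16040025 - 16040026 = -1 ✓

x = 4005, y = 389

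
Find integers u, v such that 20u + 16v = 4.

Step 1: Check solvability.
gcd(20, 16) = 4
Since 4 divides 4, solutions exist.

Step 2: Apply extended Euclidean algorithm to find gcd.
We find integers such that 20*x0 + 16*y0 = 4

Step 3: Scale the particular solution.
Multiply by 4/4 = 1:
u = 1, v = -1

Step 4: Verify.
20*(1) + 16*(-1) = 4 = 4 ✓

u = 1, v = -1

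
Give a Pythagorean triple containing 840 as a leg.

We need the other leg and hypotenuse such that 840² + x² = c².
Take x = 4864, c = 4936: 840² + 4864² = 705600 + 23658496 = 24364096 = 4936² ✓
Triple: (840, 4864, 4936)

(840, 4864, 4936)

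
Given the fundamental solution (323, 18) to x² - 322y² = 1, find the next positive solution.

Solutions to x² - Dy² = 1 are generated by powers of (x₀ + y₀√D).
The next solution satisfies x₁ + y₁√322 = (x₀ + y₀√322)², giving:
x₁ = x₀² + 322y₀² = 323² + 322·18² = 104329 + 104328 = 208657
y₁ = 2x₀y₀ = 2·323·18 = 11628

Verify: 208657² - 322·11628² = 43537743649 - 43537743648 = 1 ✓

x = 208657, y = 11628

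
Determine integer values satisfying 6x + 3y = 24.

Step 1: Check solvability.
gcd(6, 3) = 3
Since 3 divides 24, solutions exist.

Step 2: Apply extended Euclidean algorithm to find gcd.
We find integers such that 6*x0 + 3*y0 = 3

Step 3: Scale the particular solution.
Multiply by 24/3 = 8:
x = 0, y = 8

Step 4: Verify.
6*(0) + 3*(8) = 24 = 24 ✓

x = 0, y = 8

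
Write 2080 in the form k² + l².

We need to find integers k, l > 0 such that k² + l² = 2080.
Trying k = 12: l² = 2080 - 12² = 2080 - 144 = 1936
l = 44
Check: 12² + 44² = 144 + 1936 = 2080 ✓

2080 = 12² + 44²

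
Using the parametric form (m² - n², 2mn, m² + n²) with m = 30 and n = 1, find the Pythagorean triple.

a = m² - n² = 30² - 1² = 900 - 1 = 899
b = 2mn = 2·30·1 = 60
c = m² + n² = 900 + 1 = 901
Verify: 899² + 60² = 808201 + 3600 = 811801 = 901² ✓

(899, 60, 901)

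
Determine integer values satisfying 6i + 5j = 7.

Step 1: Check solvability.
gcd(6, 5) = 1
Since 1 divides 7, solutions exist.

Step 2: Apply extended Euclidean algorithm to find gcd.
We find integers such that 6*x0 + 5*y0 = 1

Step 3: Scale the particular solution.
Multiply by 7/1 = 7:
i = 7, j = -7

Step 4: Verify.
6*(7) + 5*(-7) = 7 = 7 ✓

i = 7, j = -7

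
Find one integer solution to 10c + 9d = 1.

Step 1: Check solvability.
gcd(10, 9) = 1
Since 1 divides 1, solutions exist.

Step 2: Apply extended Euclidean algorithm to find gcd.
We find integers such that 10*x0 + 9*y0 = 1

Step 3: Scale the particular solution.
Multiply by 1/1 = 1:
c = 1, d = -1

Step 4: Verify.
10*(1) + 9*(-1) = 1 = 1 ✓

c = 1, d = -1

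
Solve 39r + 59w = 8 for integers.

Step 1: Check solvability.
gcd(39, 59) = 1
Since 1 divides 8, solutions exist.

Step 2: Apply extended Euclidean algorithm to find gcd.
We find integers such that 39*x0 + 59*y0 = 1

Step 3: Scale the particular solution.
Multiply by 8/1 = 8:
r = -24, w = 16

Step 4: Verify.
39*(-24) + 59*(16) = 8 = 8 ✓

r = -24, w = 16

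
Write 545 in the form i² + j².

We need to find integers i, j > 0 such that i² + j² = 545.
Trying i = 4: j² = 545 - 4² = 545 - 16 = 529
j = 23
Check: 4² + 23² = 16 + 529 = 545 ✓

545 = 4² + 23²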